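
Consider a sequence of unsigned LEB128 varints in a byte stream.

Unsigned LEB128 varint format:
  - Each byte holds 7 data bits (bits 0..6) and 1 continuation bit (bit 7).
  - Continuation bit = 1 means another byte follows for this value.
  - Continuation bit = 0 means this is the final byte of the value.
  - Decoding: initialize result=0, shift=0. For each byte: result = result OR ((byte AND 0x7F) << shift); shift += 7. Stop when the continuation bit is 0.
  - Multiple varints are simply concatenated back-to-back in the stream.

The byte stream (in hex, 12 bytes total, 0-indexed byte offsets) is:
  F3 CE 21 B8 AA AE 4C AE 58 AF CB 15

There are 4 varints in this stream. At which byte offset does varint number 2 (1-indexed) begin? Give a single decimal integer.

  byte[0]=0xF3 cont=1 payload=0x73=115: acc |= 115<<0 -> acc=115 shift=7
  byte[1]=0xCE cont=1 payload=0x4E=78: acc |= 78<<7 -> acc=10099 shift=14
  byte[2]=0x21 cont=0 payload=0x21=33: acc |= 33<<14 -> acc=550771 shift=21 [end]
Varint 1: bytes[0:3] = F3 CE 21 -> value 550771 (3 byte(s))
  byte[3]=0xB8 cont=1 payload=0x38=56: acc |= 56<<0 -> acc=56 shift=7
  byte[4]=0xAA cont=1 payload=0x2A=42: acc |= 42<<7 -> acc=5432 shift=14
  byte[5]=0xAE cont=1 payload=0x2E=46: acc |= 46<<14 -> acc=759096 shift=21
  byte[6]=0x4C cont=0 payload=0x4C=76: acc |= 76<<21 -> acc=160142648 shift=28 [end]
Varint 2: bytes[3:7] = B8 AA AE 4C -> value 160142648 (4 byte(s))
  byte[7]=0xAE cont=1 payload=0x2E=46: acc |= 46<<0 -> acc=46 shift=7
  byte[8]=0x58 cont=0 payload=0x58=88: acc |= 88<<7 -> acc=11310 shift=14 [end]
Varint 3: bytes[7:9] = AE 58 -> value 11310 (2 byte(s))
  byte[9]=0xAF cont=1 payload=0x2F=47: acc |= 47<<0 -> acc=47 shift=7
  byte[10]=0xCB cont=1 payload=0x4B=75: acc |= 75<<7 -> acc=9647 shift=14
  byte[11]=0x15 cont=0 payload=0x15=21: acc |= 21<<14 -> acc=353711 shift=21 [end]
Varint 4: bytes[9:12] = AF CB 15 -> value 353711 (3 byte(s))

Answer: 3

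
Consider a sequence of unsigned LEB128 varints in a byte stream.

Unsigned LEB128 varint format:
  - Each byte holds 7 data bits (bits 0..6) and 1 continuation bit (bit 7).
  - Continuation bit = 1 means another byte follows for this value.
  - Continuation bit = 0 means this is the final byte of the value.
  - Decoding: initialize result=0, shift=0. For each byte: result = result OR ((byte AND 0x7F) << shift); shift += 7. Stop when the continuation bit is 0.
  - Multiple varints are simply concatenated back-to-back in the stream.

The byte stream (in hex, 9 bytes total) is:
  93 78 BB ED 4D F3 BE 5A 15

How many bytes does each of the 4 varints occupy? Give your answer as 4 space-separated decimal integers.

Answer: 2 3 3 1

Derivation:
  byte[0]=0x93 cont=1 payload=0x13=19: acc |= 19<<0 -> acc=19 shift=7
  byte[1]=0x78 cont=0 payload=0x78=120: acc |= 120<<7 -> acc=15379 shift=14 [end]
Varint 1: bytes[0:2] = 93 78 -> value 15379 (2 byte(s))
  byte[2]=0xBB cont=1 payload=0x3B=59: acc |= 59<<0 -> acc=59 shift=7
  byte[3]=0xED cont=1 payload=0x6D=109: acc |= 109<<7 -> acc=14011 shift=14
  byte[4]=0x4D cont=0 payload=0x4D=77: acc |= 77<<14 -> acc=1275579 shift=21 [end]
Varint 2: bytes[2:5] = BB ED 4D -> value 1275579 (3 byte(s))
  byte[5]=0xF3 cont=1 payload=0x73=115: acc |= 115<<0 -> acc=115 shift=7
  byte[6]=0xBE cont=1 payload=0x3E=62: acc |= 62<<7 -> acc=8051 shift=14
  byte[7]=0x5A cont=0 payload=0x5A=90: acc |= 90<<14 -> acc=1482611 shift=21 [end]
Varint 3: bytes[5:8] = F3 BE 5A -> value 1482611 (3 byte(s))
  byte[8]=0x15 cont=0 payload=0x15=21: acc |= 21<<0 -> acc=21 shift=7 [end]
Varint 4: bytes[8:9] = 15 -> value 21 (1 byte(s))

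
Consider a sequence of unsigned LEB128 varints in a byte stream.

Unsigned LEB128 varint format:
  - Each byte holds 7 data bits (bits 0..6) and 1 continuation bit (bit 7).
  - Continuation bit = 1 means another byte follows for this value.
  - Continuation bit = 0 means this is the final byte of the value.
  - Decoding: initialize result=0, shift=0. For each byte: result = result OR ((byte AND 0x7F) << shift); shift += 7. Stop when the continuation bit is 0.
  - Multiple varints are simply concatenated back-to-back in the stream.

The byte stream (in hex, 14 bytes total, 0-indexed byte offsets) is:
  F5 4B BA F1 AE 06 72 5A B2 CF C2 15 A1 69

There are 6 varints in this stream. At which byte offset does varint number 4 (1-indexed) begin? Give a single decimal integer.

Answer: 7

Derivation:
  byte[0]=0xF5 cont=1 payload=0x75=117: acc |= 117<<0 -> acc=117 shift=7
  byte[1]=0x4B cont=0 payload=0x4B=75: acc |= 75<<7 -> acc=9717 shift=14 [end]
Varint 1: bytes[0:2] = F5 4B -> value 9717 (2 byte(s))
  byte[2]=0xBA cont=1 payload=0x3A=58: acc |= 58<<0 -> acc=58 shift=7
  byte[3]=0xF1 cont=1 payload=0x71=113: acc |= 113<<7 -> acc=14522 shift=14
  byte[4]=0xAE cont=1 payload=0x2E=46: acc |= 46<<14 -> acc=768186 shift=21
  byte[5]=0x06 cont=0 payload=0x06=6: acc |= 6<<21 -> acc=13351098 shift=28 [end]
Varint 2: bytes[2:6] = BA F1 AE 06 -> value 13351098 (4 byte(s))
  byte[6]=0x72 cont=0 payload=0x72=114: acc |= 114<<0 -> acc=114 shift=7 [end]
Varint 3: bytes[6:7] = 72 -> value 114 (1 byte(s))
  byte[7]=0x5A cont=0 payload=0x5A=90: acc |= 90<<0 -> acc=90 shift=7 [end]
Varint 4: bytes[7:8] = 5A -> value 90 (1 byte(s))
  byte[8]=0xB2 cont=1 payload=0x32=50: acc |= 50<<0 -> acc=50 shift=7
  byte[9]=0xCF cont=1 payload=0x4F=79: acc |= 79<<7 -> acc=10162 shift=14
  byte[10]=0xC2 cont=1 payload=0x42=66: acc |= 66<<14 -> acc=1091506 shift=21
  byte[11]=0x15 cont=0 payload=0x15=21: acc |= 21<<21 -> acc=45131698 shift=28 [end]
Varint 5: bytes[8:12] = B2 CF C2 15 -> value 45131698 (4 byte(s))
  byte[12]=0xA1 cont=1 payload=0x21=33: acc |= 33<<0 -> acc=33 shift=7
  byte[13]=0x69 cont=0 payload=0x69=105: acc |= 105<<7 -> acc=13473 shift=14 [end]
Varint 6: bytes[12:14] = A1 69 -> value 13473 (2 byte(s))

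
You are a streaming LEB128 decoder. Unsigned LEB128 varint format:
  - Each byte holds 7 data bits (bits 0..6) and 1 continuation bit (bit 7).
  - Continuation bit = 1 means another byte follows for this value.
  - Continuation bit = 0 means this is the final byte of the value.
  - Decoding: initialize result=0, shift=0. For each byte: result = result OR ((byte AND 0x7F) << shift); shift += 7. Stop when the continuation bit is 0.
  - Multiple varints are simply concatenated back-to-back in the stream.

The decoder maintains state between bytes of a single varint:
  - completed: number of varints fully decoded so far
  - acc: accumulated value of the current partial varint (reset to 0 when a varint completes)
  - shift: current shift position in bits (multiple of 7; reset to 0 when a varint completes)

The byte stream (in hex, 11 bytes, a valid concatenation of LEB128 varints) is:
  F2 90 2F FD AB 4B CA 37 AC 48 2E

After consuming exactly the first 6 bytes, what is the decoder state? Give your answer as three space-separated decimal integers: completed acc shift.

Answer: 2 0 0

Derivation:
byte[0]=0xF2 cont=1 payload=0x72: acc |= 114<<0 -> completed=0 acc=114 shift=7
byte[1]=0x90 cont=1 payload=0x10: acc |= 16<<7 -> completed=0 acc=2162 shift=14
byte[2]=0x2F cont=0 payload=0x2F: varint #1 complete (value=772210); reset -> completed=1 acc=0 shift=0
byte[3]=0xFD cont=1 payload=0x7D: acc |= 125<<0 -> completed=1 acc=125 shift=7
byte[4]=0xAB cont=1 payload=0x2B: acc |= 43<<7 -> completed=1 acc=5629 shift=14
byte[5]=0x4B cont=0 payload=0x4B: varint #2 complete (value=1234429); reset -> completed=2 acc=0 shift=0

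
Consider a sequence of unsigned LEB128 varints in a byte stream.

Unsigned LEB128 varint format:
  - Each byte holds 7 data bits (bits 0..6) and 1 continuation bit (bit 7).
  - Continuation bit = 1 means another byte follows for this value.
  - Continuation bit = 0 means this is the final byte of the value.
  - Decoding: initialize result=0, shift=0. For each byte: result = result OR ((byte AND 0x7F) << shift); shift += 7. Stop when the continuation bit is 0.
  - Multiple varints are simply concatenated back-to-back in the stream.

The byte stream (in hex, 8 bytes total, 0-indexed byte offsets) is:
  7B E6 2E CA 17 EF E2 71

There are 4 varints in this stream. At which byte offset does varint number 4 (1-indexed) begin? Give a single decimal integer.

  byte[0]=0x7B cont=0 payload=0x7B=123: acc |= 123<<0 -> acc=123 shift=7 [end]
Varint 1: bytes[0:1] = 7B -> value 123 (1 byte(s))
  byte[1]=0xE6 cont=1 payload=0x66=102: acc |= 102<<0 -> acc=102 shift=7
  byte[2]=0x2E cont=0 payload=0x2E=46: acc |= 46<<7 -> acc=5990 shift=14 [end]
Varint 2: bytes[1:3] = E6 2E -> value 5990 (2 byte(s))
  byte[3]=0xCA cont=1 payload=0x4A=74: acc |= 74<<0 -> acc=74 shift=7
  byte[4]=0x17 cont=0 payload=0x17=23: acc |= 23<<7 -> acc=3018 shift=14 [end]
Varint 3: bytes[3:5] = CA 17 -> value 3018 (2 byte(s))
  byte[5]=0xEF cont=1 payload=0x6F=111: acc |= 111<<0 -> acc=111 shift=7
  byte[6]=0xE2 cont=1 payload=0x62=98: acc |= 98<<7 -> acc=12655 shift=14
  byte[7]=0x71 cont=0 payload=0x71=113: acc |= 113<<14 -> acc=1864047 shift=21 [end]
Varint 4: bytes[5:8] = EF E2 71 -> value 1864047 (3 byte(s))

Answer: 5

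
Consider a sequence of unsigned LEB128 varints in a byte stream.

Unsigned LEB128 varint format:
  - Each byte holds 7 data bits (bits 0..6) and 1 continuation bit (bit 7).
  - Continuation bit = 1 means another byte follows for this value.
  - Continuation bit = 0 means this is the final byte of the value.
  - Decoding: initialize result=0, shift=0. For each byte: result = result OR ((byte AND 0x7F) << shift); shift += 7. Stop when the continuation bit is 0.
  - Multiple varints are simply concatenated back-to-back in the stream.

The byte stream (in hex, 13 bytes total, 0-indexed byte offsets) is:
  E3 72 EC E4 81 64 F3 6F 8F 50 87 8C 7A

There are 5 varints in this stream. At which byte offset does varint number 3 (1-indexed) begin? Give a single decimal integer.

Answer: 6

Derivation:
  byte[0]=0xE3 cont=1 payload=0x63=99: acc |= 99<<0 -> acc=99 shift=7
  byte[1]=0x72 cont=0 payload=0x72=114: acc |= 114<<7 -> acc=14691 shift=14 [end]
Varint 1: bytes[0:2] = E3 72 -> value 14691 (2 byte(s))
  byte[2]=0xEC cont=1 payload=0x6C=108: acc |= 108<<0 -> acc=108 shift=7
  byte[3]=0xE4 cont=1 payload=0x64=100: acc |= 100<<7 -> acc=12908 shift=14
  byte[4]=0x81 cont=1 payload=0x01=1: acc |= 1<<14 -> acc=29292 shift=21
  byte[5]=0x64 cont=0 payload=0x64=100: acc |= 100<<21 -> acc=209744492 shift=28 [end]
Varint 2: bytes[2:6] = EC E4 81 64 -> value 209744492 (4 byte(s))
  byte[6]=0xF3 cont=1 payload=0x73=115: acc |= 115<<0 -> acc=115 shift=7
  byte[7]=0x6F cont=0 payload=0x6F=111: acc |= 111<<7 -> acc=14323 shift=14 [end]
Varint 3: bytes[6:8] = F3 6F -> value 14323 (2 byte(s))
  byte[8]=0x8F cont=1 payload=0x0F=15: acc |= 15<<0 -> acc=15 shift=7
  byte[9]=0x50 cont=0 payload=0x50=80: acc |= 80<<7 -> acc=10255 shift=14 [end]
Varint 4: bytes[8:10] = 8F 50 -> value 10255 (2 byte(s))
  byte[10]=0x87 cont=1 payload=0x07=7: acc |= 7<<0 -> acc=7 shift=7
  byte[11]=0x8C cont=1 payload=0x0C=12: acc |= 12<<7 -> acc=1543 shift=14
  byte[12]=0x7A cont=0 payload=0x7A=122: acc |= 122<<14 -> acc=2000391 shift=21 [end]
Varint 5: bytes[10:13] = 87 8C 7A -> value 2000391 (3 byte(s))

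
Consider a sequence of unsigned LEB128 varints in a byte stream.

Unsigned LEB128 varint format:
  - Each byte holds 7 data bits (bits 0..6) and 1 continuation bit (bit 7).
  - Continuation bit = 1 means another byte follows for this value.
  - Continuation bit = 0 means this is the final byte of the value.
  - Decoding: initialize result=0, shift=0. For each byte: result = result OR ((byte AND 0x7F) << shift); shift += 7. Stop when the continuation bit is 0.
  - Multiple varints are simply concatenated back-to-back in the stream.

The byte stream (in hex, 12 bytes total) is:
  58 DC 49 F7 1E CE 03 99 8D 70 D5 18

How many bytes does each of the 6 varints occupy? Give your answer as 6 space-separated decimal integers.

  byte[0]=0x58 cont=0 payload=0x58=88: acc |= 88<<0 -> acc=88 shift=7 [end]
Varint 1: bytes[0:1] = 58 -> value 88 (1 byte(s))
  byte[1]=0xDC cont=1 payload=0x5C=92: acc |= 92<<0 -> acc=92 shift=7
  byte[2]=0x49 cont=0 payload=0x49=73: acc |= 73<<7 -> acc=9436 shift=14 [end]
Varint 2: bytes[1:3] = DC 49 -> value 9436 (2 byte(s))
  byte[3]=0xF7 cont=1 payload=0x77=119: acc |= 119<<0 -> acc=119 shift=7
  byte[4]=0x1E cont=0 payload=0x1E=30: acc |= 30<<7 -> acc=3959 shift=14 [end]
Varint 3: bytes[3:5] = F7 1E -> value 3959 (2 byte(s))
  byte[5]=0xCE cont=1 payload=0x4E=78: acc |= 78<<0 -> acc=78 shift=7
  byte[6]=0x03 cont=0 payload=0x03=3: acc |= 3<<7 -> acc=462 shift=14 [end]
Varint 4: bytes[5:7] = CE 03 -> value 462 (2 byte(s))
  byte[7]=0x99 cont=1 payload=0x19=25: acc |= 25<<0 -> acc=25 shift=7
  byte[8]=0x8D cont=1 payload=0x0D=13: acc |= 13<<7 -> acc=1689 shift=14
  byte[9]=0x70 cont=0 payload=0x70=112: acc |= 112<<14 -> acc=1836697 shift=21 [end]
Varint 5: bytes[7:10] = 99 8D 70 -> value 1836697 (3 byte(s))
  byte[10]=0xD5 cont=1 payload=0x55=85: acc |= 85<<0 -> acc=85 shift=7
  byte[11]=0x18 cont=0 payload=0x18=24: acc |= 24<<7 -> acc=3157 shift=14 [end]
Varint 6: bytes[10:12] = D5 18 -> value 3157 (2 byte(s))

Answer: 1 2 2 2 3 2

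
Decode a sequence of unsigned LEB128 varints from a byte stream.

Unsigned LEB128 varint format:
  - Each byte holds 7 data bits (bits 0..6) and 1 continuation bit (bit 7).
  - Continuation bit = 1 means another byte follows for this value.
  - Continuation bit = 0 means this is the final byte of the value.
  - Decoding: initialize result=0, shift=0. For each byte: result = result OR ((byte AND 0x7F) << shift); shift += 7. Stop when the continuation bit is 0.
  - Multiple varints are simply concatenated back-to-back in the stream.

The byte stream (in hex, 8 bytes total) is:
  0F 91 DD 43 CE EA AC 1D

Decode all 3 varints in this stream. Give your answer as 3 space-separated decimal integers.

Answer: 15 1109649 61551950

Derivation:
  byte[0]=0x0F cont=0 payload=0x0F=15: acc |= 15<<0 -> acc=15 shift=7 [end]
Varint 1: bytes[0:1] = 0F -> value 15 (1 byte(s))
  byte[1]=0x91 cont=1 payload=0x11=17: acc |= 17<<0 -> acc=17 shift=7
  byte[2]=0xDD cont=1 payload=0x5D=93: acc |= 93<<7 -> acc=11921 shift=14
  byte[3]=0x43 cont=0 payload=0x43=67: acc |= 67<<14 -> acc=1109649 shift=21 [end]
Varint 2: bytes[1:4] = 91 DD 43 -> value 1109649 (3 byte(s))
  byte[4]=0xCE cont=1 payload=0x4E=78: acc |= 78<<0 -> acc=78 shift=7
  byte[5]=0xEA cont=1 payload=0x6A=106: acc |= 106<<7 -> acc=13646 shift=14
  byte[6]=0xAC cont=1 payload=0x2C=44: acc |= 44<<14 -> acc=734542 shift=21
  byte[7]=0x1D cont=0 payload=0x1D=29: acc |= 29<<21 -> acc=61551950 shift=28 [end]
Varint 3: bytes[4:8] = CE EA AC 1D -> value 61551950 (4 byte(s))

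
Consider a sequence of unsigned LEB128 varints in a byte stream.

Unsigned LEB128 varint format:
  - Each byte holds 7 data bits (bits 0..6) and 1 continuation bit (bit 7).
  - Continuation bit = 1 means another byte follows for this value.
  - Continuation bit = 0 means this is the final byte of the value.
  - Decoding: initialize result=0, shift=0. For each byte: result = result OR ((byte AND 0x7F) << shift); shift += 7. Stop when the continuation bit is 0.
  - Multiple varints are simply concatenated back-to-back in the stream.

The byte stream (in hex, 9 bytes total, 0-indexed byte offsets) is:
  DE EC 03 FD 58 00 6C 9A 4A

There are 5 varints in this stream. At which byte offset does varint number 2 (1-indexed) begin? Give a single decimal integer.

  byte[0]=0xDE cont=1 payload=0x5E=94: acc |= 94<<0 -> acc=94 shift=7
  byte[1]=0xEC cont=1 payload=0x6C=108: acc |= 108<<7 -> acc=13918 shift=14
  byte[2]=0x03 cont=0 payload=0x03=3: acc |= 3<<14 -> acc=63070 shift=21 [end]
Varint 1: bytes[0:3] = DE EC 03 -> value 63070 (3 byte(s))
  byte[3]=0xFD cont=1 payload=0x7D=125: acc |= 125<<0 -> acc=125 shift=7
  byte[4]=0x58 cont=0 payload=0x58=88: acc |= 88<<7 -> acc=11389 shift=14 [end]
Varint 2: bytes[3:5] = FD 58 -> value 11389 (2 byte(s))
  byte[5]=0x00 cont=0 payload=0x00=0: acc |= 0<<0 -> acc=0 shift=7 [end]
Varint 3: bytes[5:6] = 00 -> value 0 (1 byte(s))
  byte[6]=0x6C cont=0 payload=0x6C=108: acc |= 108<<0 -> acc=108 shift=7 [end]
Varint 4: bytes[6:7] = 6C -> value 108 (1 byte(s))
  byte[7]=0x9A cont=1 payload=0x1A=26: acc |= 26<<0 -> acc=26 shift=7
  byte[8]=0x4A cont=0 payload=0x4A=74: acc |= 74<<7 -> acc=9498 shift=14 [end]
Varint 5: bytes[7:9] = 9A 4A -> value 9498 (2 byte(s))

Answer: 3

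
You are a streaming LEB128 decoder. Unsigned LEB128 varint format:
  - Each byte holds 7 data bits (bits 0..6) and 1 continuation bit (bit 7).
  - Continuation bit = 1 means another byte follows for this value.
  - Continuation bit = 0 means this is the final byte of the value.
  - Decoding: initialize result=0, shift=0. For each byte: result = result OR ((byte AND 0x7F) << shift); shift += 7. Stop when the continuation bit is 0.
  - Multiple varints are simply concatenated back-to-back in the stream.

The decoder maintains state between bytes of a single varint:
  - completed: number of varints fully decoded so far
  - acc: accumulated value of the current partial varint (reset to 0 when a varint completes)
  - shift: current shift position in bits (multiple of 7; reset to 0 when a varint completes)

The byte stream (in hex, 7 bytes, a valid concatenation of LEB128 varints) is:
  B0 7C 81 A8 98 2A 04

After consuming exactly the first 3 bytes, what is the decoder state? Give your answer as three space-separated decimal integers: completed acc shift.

byte[0]=0xB0 cont=1 payload=0x30: acc |= 48<<0 -> completed=0 acc=48 shift=7
byte[1]=0x7C cont=0 payload=0x7C: varint #1 complete (value=15920); reset -> completed=1 acc=0 shift=0
byte[2]=0x81 cont=1 payload=0x01: acc |= 1<<0 -> completed=1 acc=1 shift=7

Answer: 1 1 7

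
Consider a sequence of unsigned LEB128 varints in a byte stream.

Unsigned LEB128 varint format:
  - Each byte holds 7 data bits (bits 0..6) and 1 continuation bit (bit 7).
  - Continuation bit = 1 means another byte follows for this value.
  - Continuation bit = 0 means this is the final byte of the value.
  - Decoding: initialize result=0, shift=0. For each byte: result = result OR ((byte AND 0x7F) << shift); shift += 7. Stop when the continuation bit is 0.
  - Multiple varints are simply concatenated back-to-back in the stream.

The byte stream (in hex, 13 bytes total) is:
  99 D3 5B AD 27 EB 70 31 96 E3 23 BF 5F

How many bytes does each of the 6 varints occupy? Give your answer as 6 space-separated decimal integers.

  byte[0]=0x99 cont=1 payload=0x19=25: acc |= 25<<0 -> acc=25 shift=7
  byte[1]=0xD3 cont=1 payload=0x53=83: acc |= 83<<7 -> acc=10649 shift=14
  byte[2]=0x5B cont=0 payload=0x5B=91: acc |= 91<<14 -> acc=1501593 shift=21 [end]
Varint 1: bytes[0:3] = 99 D3 5B -> value 1501593 (3 byte(s))
  byte[3]=0xAD cont=1 payload=0x2D=45: acc |= 45<<0 -> acc=45 shift=7
  byte[4]=0x27 cont=0 payload=0x27=39: acc |= 39<<7 -> acc=5037 shift=14 [end]
Varint 2: bytes[3:5] = AD 27 -> value 5037 (2 byte(s))
  byte[5]=0xEB cont=1 payload=0x6B=107: acc |= 107<<0 -> acc=107 shift=7
  byte[6]=0x70 cont=0 payload=0x70=112: acc |= 112<<7 -> acc=14443 shift=14 [end]
Varint 3: bytes[5:7] = EB 70 -> value 14443 (2 byte(s))
  byte[7]=0x31 cont=0 payload=0x31=49: acc |= 49<<0 -> acc=49 shift=7 [end]
Varint 4: bytes[7:8] = 31 -> value 49 (1 byte(s))
  byte[8]=0x96 cont=1 payload=0x16=22: acc |= 22<<0 -> acc=22 shift=7
  byte[9]=0xE3 cont=1 payload=0x63=99: acc |= 99<<7 -> acc=12694 shift=14
  byte[10]=0x23 cont=0 payload=0x23=35: acc |= 35<<14 -> acc=586134 shift=21 [end]
Varint 5: bytes[8:11] = 96 E3 23 -> value 586134 (3 byte(s))
  byte[11]=0xBF cont=1 payload=0x3F=63: acc |= 63<<0 -> acc=63 shift=7
  byte[12]=0x5F cont=0 payload=0x5F=95: acc |= 95<<7 -> acc=12223 shift=14 [end]
Varint 6: bytes[11:13] = BF 5F -> value 12223 (2 byte(s))

Answer: 3 2 2 1 3 2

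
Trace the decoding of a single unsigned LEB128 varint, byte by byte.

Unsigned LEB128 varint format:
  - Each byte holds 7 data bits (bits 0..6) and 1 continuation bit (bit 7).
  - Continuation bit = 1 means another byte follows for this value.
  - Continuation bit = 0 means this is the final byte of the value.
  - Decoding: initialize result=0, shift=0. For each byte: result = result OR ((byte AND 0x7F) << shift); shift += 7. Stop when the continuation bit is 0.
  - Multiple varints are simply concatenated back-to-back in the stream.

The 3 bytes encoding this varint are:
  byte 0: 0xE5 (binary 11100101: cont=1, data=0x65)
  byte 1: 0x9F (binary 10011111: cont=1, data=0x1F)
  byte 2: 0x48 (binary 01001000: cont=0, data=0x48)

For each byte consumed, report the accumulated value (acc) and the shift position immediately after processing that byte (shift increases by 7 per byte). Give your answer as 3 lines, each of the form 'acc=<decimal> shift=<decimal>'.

Answer: acc=101 shift=7
acc=4069 shift=14
acc=1183717 shift=21

Derivation:
byte 0=0xE5: payload=0x65=101, contrib = 101<<0 = 101; acc -> 101, shift -> 7
byte 1=0x9F: payload=0x1F=31, contrib = 31<<7 = 3968; acc -> 4069, shift -> 14
byte 2=0x48: payload=0x48=72, contrib = 72<<14 = 1179648; acc -> 1183717, shift -> 21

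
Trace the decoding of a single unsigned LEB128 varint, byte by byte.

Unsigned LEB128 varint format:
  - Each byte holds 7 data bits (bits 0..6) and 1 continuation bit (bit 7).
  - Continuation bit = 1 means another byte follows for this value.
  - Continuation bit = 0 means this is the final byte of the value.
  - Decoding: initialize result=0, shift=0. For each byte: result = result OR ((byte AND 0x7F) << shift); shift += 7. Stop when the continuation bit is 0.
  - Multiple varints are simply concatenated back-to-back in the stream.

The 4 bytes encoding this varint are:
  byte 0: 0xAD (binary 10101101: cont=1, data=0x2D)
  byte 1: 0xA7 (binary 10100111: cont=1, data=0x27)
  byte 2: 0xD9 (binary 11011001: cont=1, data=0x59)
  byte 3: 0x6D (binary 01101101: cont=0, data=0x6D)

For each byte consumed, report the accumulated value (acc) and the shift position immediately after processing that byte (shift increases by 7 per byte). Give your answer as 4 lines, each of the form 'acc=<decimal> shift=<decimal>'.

Answer: acc=45 shift=7
acc=5037 shift=14
acc=1463213 shift=21
acc=230052781 shift=28

Derivation:
byte 0=0xAD: payload=0x2D=45, contrib = 45<<0 = 45; acc -> 45, shift -> 7
byte 1=0xA7: payload=0x27=39, contrib = 39<<7 = 4992; acc -> 5037, shift -> 14
byte 2=0xD9: payload=0x59=89, contrib = 89<<14 = 1458176; acc -> 1463213, shift -> 21
byte 3=0x6D: payload=0x6D=109, contrib = 109<<21 = 228589568; acc -> 230052781, shift -> 28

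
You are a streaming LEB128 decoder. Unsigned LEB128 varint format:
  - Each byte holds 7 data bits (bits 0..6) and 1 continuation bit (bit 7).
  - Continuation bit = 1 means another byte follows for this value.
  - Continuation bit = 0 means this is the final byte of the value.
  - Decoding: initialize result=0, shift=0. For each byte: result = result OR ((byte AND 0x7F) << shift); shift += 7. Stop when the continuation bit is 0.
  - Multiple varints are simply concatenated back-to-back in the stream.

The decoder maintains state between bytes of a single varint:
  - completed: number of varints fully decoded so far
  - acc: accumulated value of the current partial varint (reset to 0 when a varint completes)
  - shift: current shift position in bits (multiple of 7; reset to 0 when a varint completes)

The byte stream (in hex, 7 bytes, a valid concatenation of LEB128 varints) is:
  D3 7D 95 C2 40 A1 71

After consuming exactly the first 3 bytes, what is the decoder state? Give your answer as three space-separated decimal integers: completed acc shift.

Answer: 1 21 7

Derivation:
byte[0]=0xD3 cont=1 payload=0x53: acc |= 83<<0 -> completed=0 acc=83 shift=7
byte[1]=0x7D cont=0 payload=0x7D: varint #1 complete (value=16083); reset -> completed=1 acc=0 shift=0
byte[2]=0x95 cont=1 payload=0x15: acc |= 21<<0 -> completed=1 acc=21 shift=7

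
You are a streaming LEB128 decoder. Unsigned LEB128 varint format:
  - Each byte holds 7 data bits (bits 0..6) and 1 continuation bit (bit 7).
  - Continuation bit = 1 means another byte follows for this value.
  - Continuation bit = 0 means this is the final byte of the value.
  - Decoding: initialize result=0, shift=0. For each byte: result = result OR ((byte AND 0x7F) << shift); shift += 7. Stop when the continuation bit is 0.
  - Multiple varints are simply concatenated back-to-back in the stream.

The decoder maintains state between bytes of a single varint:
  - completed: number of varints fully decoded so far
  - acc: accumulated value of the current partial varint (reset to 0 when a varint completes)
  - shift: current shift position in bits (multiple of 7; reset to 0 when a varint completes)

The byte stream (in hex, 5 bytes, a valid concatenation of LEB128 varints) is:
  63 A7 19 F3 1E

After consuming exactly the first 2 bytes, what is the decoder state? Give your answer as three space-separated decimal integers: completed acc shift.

byte[0]=0x63 cont=0 payload=0x63: varint #1 complete (value=99); reset -> completed=1 acc=0 shift=0
byte[1]=0xA7 cont=1 payload=0x27: acc |= 39<<0 -> completed=1 acc=39 shift=7

Answer: 1 39 7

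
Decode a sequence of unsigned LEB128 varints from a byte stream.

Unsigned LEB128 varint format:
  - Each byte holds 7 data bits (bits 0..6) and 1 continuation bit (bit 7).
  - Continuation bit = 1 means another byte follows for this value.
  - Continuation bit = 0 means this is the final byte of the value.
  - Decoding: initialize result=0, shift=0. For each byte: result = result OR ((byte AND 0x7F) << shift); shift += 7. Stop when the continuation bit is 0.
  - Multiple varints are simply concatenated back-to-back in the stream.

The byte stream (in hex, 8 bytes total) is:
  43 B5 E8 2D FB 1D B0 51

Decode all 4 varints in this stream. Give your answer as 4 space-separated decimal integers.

Answer: 67 750645 3835 10416

Derivation:
  byte[0]=0x43 cont=0 payload=0x43=67: acc |= 67<<0 -> acc=67 shift=7 [end]
Varint 1: bytes[0:1] = 43 -> value 67 (1 byte(s))
  byte[1]=0xB5 cont=1 payload=0x35=53: acc |= 53<<0 -> acc=53 shift=7
  byte[2]=0xE8 cont=1 payload=0x68=104: acc |= 104<<7 -> acc=13365 shift=14
  byte[3]=0x2D cont=0 payload=0x2D=45: acc |= 45<<14 -> acc=750645 shift=21 [end]
Varint 2: bytes[1:4] = B5 E8 2D -> value 750645 (3 byte(s))
  byte[4]=0xFB cont=1 payload=0x7B=123: acc |= 123<<0 -> acc=123 shift=7
  byte[5]=0x1D cont=0 payload=0x1D=29: acc |= 29<<7 -> acc=3835 shift=14 [end]
Varint 3: bytes[4:6] = FB 1D -> value 3835 (2 byte(s))
  byte[6]=0xB0 cont=1 payload=0x30=48: acc |= 48<<0 -> acc=48 shift=7
  byte[7]=0x51 cont=0 payload=0x51=81: acc |= 81<<7 -> acc=10416 shift=14 [end]
Varint 4: bytes[6:8] = B0 51 -> value 10416 (2 byte(s))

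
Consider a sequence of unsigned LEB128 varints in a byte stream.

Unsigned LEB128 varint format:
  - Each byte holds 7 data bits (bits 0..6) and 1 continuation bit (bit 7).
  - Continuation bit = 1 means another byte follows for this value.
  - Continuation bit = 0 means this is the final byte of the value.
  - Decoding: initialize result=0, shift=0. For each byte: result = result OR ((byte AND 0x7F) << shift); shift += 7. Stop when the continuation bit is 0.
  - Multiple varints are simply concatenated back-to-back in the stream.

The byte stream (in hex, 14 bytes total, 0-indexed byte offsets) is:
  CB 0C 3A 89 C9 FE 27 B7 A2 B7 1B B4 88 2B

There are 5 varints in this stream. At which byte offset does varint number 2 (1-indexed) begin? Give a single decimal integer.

Answer: 2

Derivation:
  byte[0]=0xCB cont=1 payload=0x4B=75: acc |= 75<<0 -> acc=75 shift=7
  byte[1]=0x0C cont=0 payload=0x0C=12: acc |= 12<<7 -> acc=1611 shift=14 [end]
Varint 1: bytes[0:2] = CB 0C -> value 1611 (2 byte(s))
  byte[2]=0x3A cont=0 payload=0x3A=58: acc |= 58<<0 -> acc=58 shift=7 [end]
Varint 2: bytes[2:3] = 3A -> value 58 (1 byte(s))
  byte[3]=0x89 cont=1 payload=0x09=9: acc |= 9<<0 -> acc=9 shift=7
  byte[4]=0xC9 cont=1 payload=0x49=73: acc |= 73<<7 -> acc=9353 shift=14
  byte[5]=0xFE cont=1 payload=0x7E=126: acc |= 126<<14 -> acc=2073737 shift=21
  byte[6]=0x27 cont=0 payload=0x27=39: acc |= 39<<21 -> acc=83862665 shift=28 [end]
Varint 3: bytes[3:7] = 89 C9 FE 27 -> value 83862665 (4 byte(s))
  byte[7]=0xB7 cont=1 payload=0x37=55: acc |= 55<<0 -> acc=55 shift=7
  byte[8]=0xA2 cont=1 payload=0x22=34: acc |= 34<<7 -> acc=4407 shift=14
  byte[9]=0xB7 cont=1 payload=0x37=55: acc |= 55<<14 -> acc=905527 shift=21
  byte[10]=0x1B cont=0 payload=0x1B=27: acc |= 27<<21 -> acc=57528631 shift=28 [end]
Varint 4: bytes[7:11] = B7 A2 B7 1B -> value 57528631 (4 byte(s))
  byte[11]=0xB4 cont=1 payload=0x34=52: acc |= 52<<0 -> acc=52 shift=7
  byte[12]=0x88 cont=1 payload=0x08=8: acc |= 8<<7 -> acc=1076 shift=14
  byte[13]=0x2B cont=0 payload=0x2B=43: acc |= 43<<14 -> acc=705588 shift=21 [end]
Varint 5: bytes[11:14] = B4 88 2B -> value 705588 (3 byte(s))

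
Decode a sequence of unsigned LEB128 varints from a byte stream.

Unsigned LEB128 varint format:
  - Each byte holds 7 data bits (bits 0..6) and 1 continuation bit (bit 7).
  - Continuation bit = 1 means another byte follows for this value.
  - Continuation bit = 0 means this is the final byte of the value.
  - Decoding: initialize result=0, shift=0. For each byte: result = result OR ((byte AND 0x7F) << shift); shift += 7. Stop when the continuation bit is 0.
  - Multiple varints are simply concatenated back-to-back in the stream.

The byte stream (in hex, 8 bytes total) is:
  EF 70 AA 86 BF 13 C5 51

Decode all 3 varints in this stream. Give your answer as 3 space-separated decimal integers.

  byte[0]=0xEF cont=1 payload=0x6F=111: acc |= 111<<0 -> acc=111 shift=7
  byte[1]=0x70 cont=0 payload=0x70=112: acc |= 112<<7 -> acc=14447 shift=14 [end]
Varint 1: bytes[0:2] = EF 70 -> value 14447 (2 byte(s))
  byte[2]=0xAA cont=1 payload=0x2A=42: acc |= 42<<0 -> acc=42 shift=7
  byte[3]=0x86 cont=1 payload=0x06=6: acc |= 6<<7 -> acc=810 shift=14
  byte[4]=0xBF cont=1 payload=0x3F=63: acc |= 63<<14 -> acc=1033002 shift=21
  byte[5]=0x13 cont=0 payload=0x13=19: acc |= 19<<21 -> acc=40878890 shift=28 [end]
Varint 2: bytes[2:6] = AA 86 BF 13 -> value 40878890 (4 byte(s))
  byte[6]=0xC5 cont=1 payload=0x45=69: acc |= 69<<0 -> acc=69 shift=7
  byte[7]=0x51 cont=0 payload=0x51=81: acc |= 81<<7 -> acc=10437 shift=14 [end]
Varint 3: bytes[6:8] = C5 51 -> value 10437 (2 byte(s))

Answer: 14447 40878890 10437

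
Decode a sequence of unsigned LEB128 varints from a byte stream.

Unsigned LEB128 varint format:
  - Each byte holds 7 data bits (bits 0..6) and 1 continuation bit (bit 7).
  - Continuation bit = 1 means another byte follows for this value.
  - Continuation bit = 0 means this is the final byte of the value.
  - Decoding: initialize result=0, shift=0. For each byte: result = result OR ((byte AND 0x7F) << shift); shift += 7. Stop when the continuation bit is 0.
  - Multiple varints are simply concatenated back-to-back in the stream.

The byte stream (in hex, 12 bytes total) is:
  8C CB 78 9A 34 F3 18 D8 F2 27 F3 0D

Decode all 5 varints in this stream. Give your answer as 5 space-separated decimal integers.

Answer: 1975692 6682 3187 653656 1779

Derivation:
  byte[0]=0x8C cont=1 payload=0x0C=12: acc |= 12<<0 -> acc=12 shift=7
  byte[1]=0xCB cont=1 payload=0x4B=75: acc |= 75<<7 -> acc=9612 shift=14
  byte[2]=0x78 cont=0 payload=0x78=120: acc |= 120<<14 -> acc=1975692 shift=21 [end]
Varint 1: bytes[0:3] = 8C CB 78 -> value 1975692 (3 byte(s))
  byte[3]=0x9A cont=1 payload=0x1A=26: acc |= 26<<0 -> acc=26 shift=7
  byte[4]=0x34 cont=0 payload=0x34=52: acc |= 52<<7 -> acc=6682 shift=14 [end]
Varint 2: bytes[3:5] = 9A 34 -> value 6682 (2 byte(s))
  byte[5]=0xF3 cont=1 payload=0x73=115: acc |= 115<<0 -> acc=115 shift=7
  byte[6]=0x18 cont=0 payload=0x18=24: acc |= 24<<7 -> acc=3187 shift=14 [end]
Varint 3: bytes[5:7] = F3 18 -> value 3187 (2 byte(s))
  byte[7]=0xD8 cont=1 payload=0x58=88: acc |= 88<<0 -> acc=88 shift=7
  byte[8]=0xF2 cont=1 payload=0x72=114: acc |= 114<<7 -> acc=14680 shift=14
  byte[9]=0x27 cont=0 payload=0x27=39: acc |= 39<<14 -> acc=653656 shift=21 [end]
Varint 4: bytes[7:10] = D8 F2 27 -> value 653656 (3 byte(s))
  byte[10]=0xF3 cont=1 payload=0x73=115: acc |= 115<<0 -> acc=115 shift=7
  byte[11]=0x0D cont=0 payload=0x0D=13: acc |= 13<<7 -> acc=1779 shift=14 [end]
Varint 5: bytes[10:12] = F3 0D -> value 1779 (2 byte(s))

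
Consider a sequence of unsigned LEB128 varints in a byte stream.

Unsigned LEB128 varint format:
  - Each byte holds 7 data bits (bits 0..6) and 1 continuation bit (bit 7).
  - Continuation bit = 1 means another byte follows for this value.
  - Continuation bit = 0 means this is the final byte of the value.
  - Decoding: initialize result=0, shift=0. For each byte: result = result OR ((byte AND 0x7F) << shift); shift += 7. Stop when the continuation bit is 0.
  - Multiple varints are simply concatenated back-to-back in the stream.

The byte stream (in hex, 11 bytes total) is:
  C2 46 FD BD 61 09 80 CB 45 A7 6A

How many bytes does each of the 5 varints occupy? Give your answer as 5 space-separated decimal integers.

Answer: 2 3 1 3 2

Derivation:
  byte[0]=0xC2 cont=1 payload=0x42=66: acc |= 66<<0 -> acc=66 shift=7
  byte[1]=0x46 cont=0 payload=0x46=70: acc |= 70<<7 -> acc=9026 shift=14 [end]
Varint 1: bytes[0:2] = C2 46 -> value 9026 (2 byte(s))
  byte[2]=0xFD cont=1 payload=0x7D=125: acc |= 125<<0 -> acc=125 shift=7
  byte[3]=0xBD cont=1 payload=0x3D=61: acc |= 61<<7 -> acc=7933 shift=14
  byte[4]=0x61 cont=0 payload=0x61=97: acc |= 97<<14 -> acc=1597181 shift=21 [end]
Varint 2: bytes[2:5] = FD BD 61 -> value 1597181 (3 byte(s))
  byte[5]=0x09 cont=0 payload=0x09=9: acc |= 9<<0 -> acc=9 shift=7 [end]
Varint 3: bytes[5:6] = 09 -> value 9 (1 byte(s))
  byte[6]=0x80 cont=1 payload=0x00=0: acc |= 0<<0 -> acc=0 shift=7
  byte[7]=0xCB cont=1 payload=0x4B=75: acc |= 75<<7 -> acc=9600 shift=14
  byte[8]=0x45 cont=0 payload=0x45=69: acc |= 69<<14 -> acc=1140096 shift=21 [end]
Varint 4: bytes[6:9] = 80 CB 45 -> value 1140096 (3 byte(s))
  byte[9]=0xA7 cont=1 payload=0x27=39: acc |= 39<<0 -> acc=39 shift=7
  byte[10]=0x6A cont=0 payload=0x6A=106: acc |= 106<<7 -> acc=13607 shift=14 [end]
Varint 5: bytes[9:11] = A7 6A -> value 13607 (2 byte(s))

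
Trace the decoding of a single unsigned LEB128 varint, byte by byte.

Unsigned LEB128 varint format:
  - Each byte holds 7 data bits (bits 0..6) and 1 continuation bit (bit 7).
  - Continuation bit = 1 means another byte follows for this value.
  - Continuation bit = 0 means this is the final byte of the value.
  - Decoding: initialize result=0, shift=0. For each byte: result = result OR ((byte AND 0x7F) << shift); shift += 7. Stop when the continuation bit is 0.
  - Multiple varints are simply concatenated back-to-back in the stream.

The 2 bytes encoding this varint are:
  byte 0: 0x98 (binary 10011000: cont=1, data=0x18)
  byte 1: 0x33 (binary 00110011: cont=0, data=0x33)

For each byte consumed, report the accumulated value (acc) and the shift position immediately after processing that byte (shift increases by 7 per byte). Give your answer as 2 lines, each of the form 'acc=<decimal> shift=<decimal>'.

Answer: acc=24 shift=7
acc=6552 shift=14

Derivation:
byte 0=0x98: payload=0x18=24, contrib = 24<<0 = 24; acc -> 24, shift -> 7
byte 1=0x33: payload=0x33=51, contrib = 51<<7 = 6528; acc -> 6552, shift -> 14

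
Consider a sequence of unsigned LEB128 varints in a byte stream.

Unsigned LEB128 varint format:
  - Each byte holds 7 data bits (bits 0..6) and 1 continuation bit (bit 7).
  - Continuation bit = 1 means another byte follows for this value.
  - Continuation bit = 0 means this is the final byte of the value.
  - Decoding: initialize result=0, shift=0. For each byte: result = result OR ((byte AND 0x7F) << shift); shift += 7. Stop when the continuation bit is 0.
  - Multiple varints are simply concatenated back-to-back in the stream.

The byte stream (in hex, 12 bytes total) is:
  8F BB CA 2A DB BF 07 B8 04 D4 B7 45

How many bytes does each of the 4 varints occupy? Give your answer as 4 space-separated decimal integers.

  byte[0]=0x8F cont=1 payload=0x0F=15: acc |= 15<<0 -> acc=15 shift=7
  byte[1]=0xBB cont=1 payload=0x3B=59: acc |= 59<<7 -> acc=7567 shift=14
  byte[2]=0xCA cont=1 payload=0x4A=74: acc |= 74<<14 -> acc=1219983 shift=21
  byte[3]=0x2A cont=0 payload=0x2A=42: acc |= 42<<21 -> acc=89300367 shift=28 [end]
Varint 1: bytes[0:4] = 8F BB CA 2A -> value 89300367 (4 byte(s))
  byte[4]=0xDB cont=1 payload=0x5B=91: acc |= 91<<0 -> acc=91 shift=7
  byte[5]=0xBF cont=1 payload=0x3F=63: acc |= 63<<7 -> acc=8155 shift=14
  byte[6]=0x07 cont=0 payload=0x07=7: acc |= 7<<14 -> acc=122843 shift=21 [end]
Varint 2: bytes[4:7] = DB BF 07 -> value 122843 (3 byte(s))
  byte[7]=0xB8 cont=1 payload=0x38=56: acc |= 56<<0 -> acc=56 shift=7
  byte[8]=0x04 cont=0 payload=0x04=4: acc |= 4<<7 -> acc=568 shift=14 [end]
Varint 3: bytes[7:9] = B8 04 -> value 568 (2 byte(s))
  byte[9]=0xD4 cont=1 payload=0x54=84: acc |= 84<<0 -> acc=84 shift=7
  byte[10]=0xB7 cont=1 payload=0x37=55: acc |= 55<<7 -> acc=7124 shift=14
  byte[11]=0x45 cont=0 payload=0x45=69: acc |= 69<<14 -> acc=1137620 shift=21 [end]
Varint 4: bytes[9:12] = D4 B7 45 -> value 1137620 (3 byte(s))

Answer: 4 3 2 3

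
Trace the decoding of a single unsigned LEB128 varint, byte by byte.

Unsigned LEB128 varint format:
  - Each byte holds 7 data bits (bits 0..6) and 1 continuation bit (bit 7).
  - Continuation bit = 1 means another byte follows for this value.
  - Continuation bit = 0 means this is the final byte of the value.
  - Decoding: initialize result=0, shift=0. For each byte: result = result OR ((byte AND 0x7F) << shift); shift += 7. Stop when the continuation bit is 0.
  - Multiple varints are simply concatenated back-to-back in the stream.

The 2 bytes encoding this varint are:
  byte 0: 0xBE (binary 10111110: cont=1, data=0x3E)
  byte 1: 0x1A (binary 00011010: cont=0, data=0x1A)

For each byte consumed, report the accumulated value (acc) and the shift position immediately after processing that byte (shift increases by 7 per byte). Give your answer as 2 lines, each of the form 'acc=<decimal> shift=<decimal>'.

Answer: acc=62 shift=7
acc=3390 shift=14

Derivation:
byte 0=0xBE: payload=0x3E=62, contrib = 62<<0 = 62; acc -> 62, shift -> 7
byte 1=0x1A: payload=0x1A=26, contrib = 26<<7 = 3328; acc -> 3390, shift -> 14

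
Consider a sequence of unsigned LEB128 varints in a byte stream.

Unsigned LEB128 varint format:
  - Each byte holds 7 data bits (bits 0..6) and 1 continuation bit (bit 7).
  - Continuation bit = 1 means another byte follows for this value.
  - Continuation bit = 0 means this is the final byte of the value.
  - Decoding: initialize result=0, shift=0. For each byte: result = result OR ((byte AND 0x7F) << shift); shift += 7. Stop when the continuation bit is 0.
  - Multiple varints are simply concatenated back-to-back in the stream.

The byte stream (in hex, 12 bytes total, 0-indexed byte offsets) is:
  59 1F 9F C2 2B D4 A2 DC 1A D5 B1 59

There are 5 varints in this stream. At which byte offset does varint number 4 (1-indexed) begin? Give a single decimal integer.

Answer: 5

Derivation:
  byte[0]=0x59 cont=0 payload=0x59=89: acc |= 89<<0 -> acc=89 shift=7 [end]
Varint 1: bytes[0:1] = 59 -> value 89 (1 byte(s))
  byte[1]=0x1F cont=0 payload=0x1F=31: acc |= 31<<0 -> acc=31 shift=7 [end]
Varint 2: bytes[1:2] = 1F -> value 31 (1 byte(s))
  byte[2]=0x9F cont=1 payload=0x1F=31: acc |= 31<<0 -> acc=31 shift=7
  byte[3]=0xC2 cont=1 payload=0x42=66: acc |= 66<<7 -> acc=8479 shift=14
  byte[4]=0x2B cont=0 payload=0x2B=43: acc |= 43<<14 -> acc=712991 shift=21 [end]
Varint 3: bytes[2:5] = 9F C2 2B -> value 712991 (3 byte(s))
  byte[5]=0xD4 cont=1 payload=0x54=84: acc |= 84<<0 -> acc=84 shift=7
  byte[6]=0xA2 cont=1 payload=0x22=34: acc |= 34<<7 -> acc=4436 shift=14
  byte[7]=0xDC cont=1 payload=0x5C=92: acc |= 92<<14 -> acc=1511764 shift=21
  byte[8]=0x1A cont=0 payload=0x1A=26: acc |= 26<<21 -> acc=56037716 shift=28 [end]
Varint 4: bytes[5:9] = D4 A2 DC 1A -> value 56037716 (4 byte(s))
  byte[9]=0xD5 cont=1 payload=0x55=85: acc |= 85<<0 -> acc=85 shift=7
  byte[10]=0xB1 cont=1 payload=0x31=49: acc |= 49<<7 -> acc=6357 shift=14
  byte[11]=0x59 cont=0 payload=0x59=89: acc |= 89<<14 -> acc=1464533 shift=21 [end]
Varint 5: bytes[9:12] = D5 B1 59 -> value 1464533 (3 byte(s))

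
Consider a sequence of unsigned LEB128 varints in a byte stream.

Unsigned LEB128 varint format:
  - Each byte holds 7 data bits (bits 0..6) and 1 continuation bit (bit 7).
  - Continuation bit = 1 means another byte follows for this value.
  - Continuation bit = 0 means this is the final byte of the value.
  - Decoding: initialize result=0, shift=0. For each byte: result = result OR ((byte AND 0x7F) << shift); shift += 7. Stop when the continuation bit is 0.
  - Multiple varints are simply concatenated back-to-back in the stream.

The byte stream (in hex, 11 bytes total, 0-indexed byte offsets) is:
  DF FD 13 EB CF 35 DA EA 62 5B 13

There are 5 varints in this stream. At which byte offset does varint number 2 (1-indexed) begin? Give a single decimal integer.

  byte[0]=0xDF cont=1 payload=0x5F=95: acc |= 95<<0 -> acc=95 shift=7
  byte[1]=0xFD cont=1 payload=0x7D=125: acc |= 125<<7 -> acc=16095 shift=14
  byte[2]=0x13 cont=0 payload=0x13=19: acc |= 19<<14 -> acc=327391 shift=21 [end]
Varint 1: bytes[0:3] = DF FD 13 -> value 327391 (3 byte(s))
  byte[3]=0xEB cont=1 payload=0x6B=107: acc |= 107<<0 -> acc=107 shift=7
  byte[4]=0xCF cont=1 payload=0x4F=79: acc |= 79<<7 -> acc=10219 shift=14
  byte[5]=0x35 cont=0 payload=0x35=53: acc |= 53<<14 -> acc=878571 shift=21 [end]
Varint 2: bytes[3:6] = EB CF 35 -> value 878571 (3 byte(s))
  byte[6]=0xDA cont=1 payload=0x5A=90: acc |= 90<<0 -> acc=90 shift=7
  byte[7]=0xEA cont=1 payload=0x6A=106: acc |= 106<<7 -> acc=13658 shift=14
  byte[8]=0x62 cont=0 payload=0x62=98: acc |= 98<<14 -> acc=1619290 shift=21 [end]
Varint 3: bytes[6:9] = DA EA 62 -> value 1619290 (3 byte(s))
  byte[9]=0x5B cont=0 payload=0x5B=91: acc |= 91<<0 -> acc=91 shift=7 [end]
Varint 4: bytes[9:10] = 5B -> value 91 (1 byte(s))
  byte[10]=0x13 cont=0 payload=0x13=19: acc |= 19<<0 -> acc=19 shift=7 [end]
Varint 5: bytes[10:11] = 13 -> value 19 (1 byte(s))

Answer: 3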